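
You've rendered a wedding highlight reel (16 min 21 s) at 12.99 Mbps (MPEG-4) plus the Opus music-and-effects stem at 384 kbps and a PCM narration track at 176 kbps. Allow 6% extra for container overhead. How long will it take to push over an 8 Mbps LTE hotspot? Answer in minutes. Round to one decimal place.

29.4 minutes

16 min 21 s = 981 s
Audio total: 384 + 176 = 560 kbps = 0.560 Mbps.
Total bitrate: 13.550 Mbps.
File: 13.550 Mbps × 981 s = 13292.5 Mb.
With 6% container overhead: ×1.06. → 14090.1 Mb.
At 8 Mbps: 14090.1 / 8 = 1761.3 s ≈ 29.4 minutes.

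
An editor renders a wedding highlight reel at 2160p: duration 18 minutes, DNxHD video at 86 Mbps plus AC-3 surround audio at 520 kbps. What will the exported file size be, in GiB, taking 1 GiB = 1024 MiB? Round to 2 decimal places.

18 min = 1080 s
Audio: 520 kbps = 0.520 Mbps.
Total bitrate: 86 + 0.520 = 86.520 Mbps.
Stream data: 86.520 Mbps × 1080 s = 93441.6 Mb.
93,442 Mb = 11,680,200,000 bytes ÷ 1,073,741,824 = 10.88 GiB.

10.88 GiB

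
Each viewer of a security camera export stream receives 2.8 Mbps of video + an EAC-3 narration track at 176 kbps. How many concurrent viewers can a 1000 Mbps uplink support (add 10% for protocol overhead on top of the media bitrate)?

Audio: 176 kbps = 0.176 Mbps.
Per-viewer media rate: 2.976 Mbps.
On the wire with 10% overhead: 3.274 Mbps.
1000 Mbps = 1,000 Mbps; 1,000 / 3.274 = 305.47 → 305 viewers.

305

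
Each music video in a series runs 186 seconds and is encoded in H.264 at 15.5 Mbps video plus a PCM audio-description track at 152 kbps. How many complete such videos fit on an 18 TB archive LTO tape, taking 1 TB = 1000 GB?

Audio: 152 kbps = 0.152 Mbps.
Total bitrate: 15.652 Mbps.
Per item: 15.652 Mbps × 186 s = 2,911 Mb = 363.9 MB.
Capacity: 18 TB = 144,000,000 Mb; 49462.92 items → 49462 complete.

49462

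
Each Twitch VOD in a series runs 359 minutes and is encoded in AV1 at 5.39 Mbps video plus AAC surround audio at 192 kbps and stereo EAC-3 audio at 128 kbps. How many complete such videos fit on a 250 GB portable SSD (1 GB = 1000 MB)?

359 min = 21540 s
Audio total: 192 + 128 = 320 kbps = 0.320 Mbps.
Total bitrate: 5.710 Mbps.
Per item: 5.710 Mbps × 21540 s = 122,993 Mb = 15,374 MB.
Capacity: 250 GB = 2,000,000 Mb; 16.26 items → 16 complete.

16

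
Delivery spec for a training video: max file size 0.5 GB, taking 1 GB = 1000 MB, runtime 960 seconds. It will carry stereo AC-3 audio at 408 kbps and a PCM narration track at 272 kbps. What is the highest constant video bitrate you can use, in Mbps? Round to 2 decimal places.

3.49 Mbps

Budget: 0.5 GB = 4000.0 Mb.
Total bitrate budget: 4000.0 Mb / 960 s = 4.167 Mbps.
Audio total: 408 + 272 = 680 kbps = 0.680 Mbps.
Video: 4.167 − 0.680 = 3.487 Mbps.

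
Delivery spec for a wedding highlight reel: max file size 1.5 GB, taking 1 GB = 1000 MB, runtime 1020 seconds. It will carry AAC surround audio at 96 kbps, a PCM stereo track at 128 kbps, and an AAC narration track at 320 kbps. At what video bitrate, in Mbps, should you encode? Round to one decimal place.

Budget: 1.5 GB = 12000.0 Mb.
Total bitrate budget: 12000.0 Mb / 1020 s = 11.765 Mbps.
Audio total: 96 + 128 + 320 = 544 kbps = 0.544 Mbps.
Video: 11.765 − 0.544 = 11.221 Mbps.

11.2 Mbps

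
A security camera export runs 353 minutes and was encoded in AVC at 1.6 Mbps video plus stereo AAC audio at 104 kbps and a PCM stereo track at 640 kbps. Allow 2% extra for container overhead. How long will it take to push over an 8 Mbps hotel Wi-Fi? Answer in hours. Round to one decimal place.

1.8 hours

353 min = 21180 s
Audio total: 104 + 640 = 744 kbps = 0.744 Mbps.
Total bitrate: 2.344 Mbps.
File: 2.344 Mbps × 21180 s = 49645.9 Mb.
With 2% container overhead: ×1.02. → 50638.8 Mb.
At 8 Mbps: 50638.8 / 8 = 6329.9 s ≈ 1.76 hours.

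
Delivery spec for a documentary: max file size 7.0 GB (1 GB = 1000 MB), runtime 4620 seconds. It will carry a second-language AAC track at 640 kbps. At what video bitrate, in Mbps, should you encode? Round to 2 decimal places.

Budget: 7.0 GB = 56000.0 Mb.
Total bitrate budget: 56000.0 Mb / 4620 s = 12.121 Mbps.
Audio: 640 kbps = 0.640 Mbps.
Video: 12.121 − 0.640 = 11.481 Mbps.

11.48 Mbps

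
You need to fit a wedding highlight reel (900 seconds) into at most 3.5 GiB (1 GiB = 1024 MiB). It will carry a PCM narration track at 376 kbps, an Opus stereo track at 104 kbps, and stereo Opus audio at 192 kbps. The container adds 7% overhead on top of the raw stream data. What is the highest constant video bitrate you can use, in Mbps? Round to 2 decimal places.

Budget: 3.5 GiB = 30064.8 Mb.
Stream payload after overhead: 30064.8 / 1.07 = 28097.9 Mb.
Total bitrate budget: 28097.9 Mb / 900 s = 31.220 Mbps.
Audio total: 376 + 104 + 192 = 672 kbps = 0.672 Mbps.
Video: 31.220 − 0.672 = 30.548 Mbps.

30.55 Mbps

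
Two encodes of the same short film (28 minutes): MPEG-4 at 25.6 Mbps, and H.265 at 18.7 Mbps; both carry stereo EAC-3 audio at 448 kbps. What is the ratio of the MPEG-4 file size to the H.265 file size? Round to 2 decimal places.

28 min = 1680 s
Audio: 448 kbps = 0.448 Mbps.
MPEG-4: 26.048 Mbps × 1680 s = 43760.6 Mb = 5.470 GB.
H.265: 19.148 Mbps × 1680 s = 32168.6 Mb = 4.021 GB.
Ratio: 5.470 / 4.021 = 1.360.

1.36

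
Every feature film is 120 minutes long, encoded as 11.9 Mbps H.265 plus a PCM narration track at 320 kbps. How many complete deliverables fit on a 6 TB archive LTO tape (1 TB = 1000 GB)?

120 min = 7200 s
Audio: 320 kbps = 0.320 Mbps.
Total bitrate: 12.220 Mbps.
Per item: 12.220 Mbps × 7200 s = 87,984 Mb = 10,998 MB.
Capacity: 6 TB = 48,000,000 Mb; 545.55 items → 545 complete.

545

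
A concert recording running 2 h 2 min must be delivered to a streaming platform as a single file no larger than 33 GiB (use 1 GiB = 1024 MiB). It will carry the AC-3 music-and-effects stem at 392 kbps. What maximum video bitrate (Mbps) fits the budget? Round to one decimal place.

38.3 Mbps

Budget: 33 GiB = 283467.8 Mb.
2 h 2 min = 122 min = 7320 s
Total bitrate budget: 283467.8 Mb / 7320 s = 38.725 Mbps.
Audio: 392 kbps = 0.392 Mbps.
Video: 38.725 − 0.392 = 38.333 Mbps.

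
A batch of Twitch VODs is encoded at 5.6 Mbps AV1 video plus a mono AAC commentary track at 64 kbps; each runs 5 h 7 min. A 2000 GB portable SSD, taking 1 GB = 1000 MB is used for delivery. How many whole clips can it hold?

153

5 h 7 min = 307 min = 18420 s
Audio: 64 kbps = 0.064 Mbps.
Total bitrate: 5.664 Mbps.
Per item: 5.664 Mbps × 18420 s = 104,331 Mb = 13,041 MB.
Capacity: 2000 GB = 16,000,000 Mb; 153.36 items → 153 complete.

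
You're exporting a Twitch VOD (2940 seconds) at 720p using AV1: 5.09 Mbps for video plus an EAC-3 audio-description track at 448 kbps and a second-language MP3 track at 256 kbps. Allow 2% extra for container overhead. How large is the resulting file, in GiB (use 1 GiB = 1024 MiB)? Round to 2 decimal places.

Audio total: 448 + 256 = 704 kbps = 0.704 Mbps.
Total bitrate: 5.09 + 0.704 = 5.794 Mbps.
Stream data: 5.794 Mbps × 2940 s = 17034.4 Mb.
With 2% container overhead: ×1.02.
17,375 Mb = 2,171,880,900 bytes ÷ 1,073,741,824 = 2.023 GiB.

2.02 GiB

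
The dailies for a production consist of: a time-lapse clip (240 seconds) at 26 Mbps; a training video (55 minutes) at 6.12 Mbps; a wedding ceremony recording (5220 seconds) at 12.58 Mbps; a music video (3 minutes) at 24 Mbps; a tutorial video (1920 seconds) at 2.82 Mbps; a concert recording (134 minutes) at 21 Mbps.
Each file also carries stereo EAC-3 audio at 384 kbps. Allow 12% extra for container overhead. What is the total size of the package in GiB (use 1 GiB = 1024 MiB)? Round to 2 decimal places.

36.24 GiB

Audio: 384 kbps = 0.384 Mbps.
time-lapse clip: 26.384 Mbps × 240 s × 1.12 = 7092.0 Mb
training video: 6.504 Mbps × 3300 s × 1.12 = 24038.8 Mb
wedding ceremony recording: 12.964 Mbps × 5220 s × 1.12 = 75792.7 Mb
music video: 24.384 Mbps × 180 s × 1.12 = 4915.8 Mb
tutorial video: 3.204 Mbps × 1920 s × 1.12 = 6889.9 Mb
concert recording: 21.384 Mbps × 8040 s × 1.12 = 192558.6 Mb
Total: 311287.9 Mb = 38911.0 MB.
= 36.24 GiB.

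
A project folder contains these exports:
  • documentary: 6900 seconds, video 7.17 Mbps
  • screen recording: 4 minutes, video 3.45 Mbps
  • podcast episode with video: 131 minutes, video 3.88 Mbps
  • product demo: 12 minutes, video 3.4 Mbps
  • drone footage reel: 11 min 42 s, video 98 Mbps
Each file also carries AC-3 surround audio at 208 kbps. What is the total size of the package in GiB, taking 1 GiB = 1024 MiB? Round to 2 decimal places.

Audio: 208 kbps = 0.208 Mbps.
documentary: 7.378 Mbps × 6900 s = 50908.2 Mb
screen recording: 3.658 Mbps × 240 s = 877.9 Mb
podcast episode with video: 4.088 Mbps × 7860 s = 32131.7 Mb
product demo: 3.608 Mbps × 720 s = 2597.8 Mb
drone footage reel: 98.208 Mbps × 702 s = 68942.0 Mb
Total: 155457.6 Mb = 19432.2 MB.
= 18.10 GiB.

18.10 GiB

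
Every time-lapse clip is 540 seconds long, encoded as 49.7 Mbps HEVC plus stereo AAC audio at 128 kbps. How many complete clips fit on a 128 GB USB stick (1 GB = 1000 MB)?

Audio: 128 kbps = 0.128 Mbps.
Total bitrate: 49.828 Mbps.
Per item: 49.828 Mbps × 540 s = 26,907 Mb = 3,363 MB.
Capacity: 128 GB = 1,024,000 Mb; 38.06 items → 38 complete.

38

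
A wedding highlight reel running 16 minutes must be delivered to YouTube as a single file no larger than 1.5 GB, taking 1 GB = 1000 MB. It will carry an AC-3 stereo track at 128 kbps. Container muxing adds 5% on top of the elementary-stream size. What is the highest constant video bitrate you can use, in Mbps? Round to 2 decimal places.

11.78 Mbps

Budget: 1.5 GB = 12000.0 Mb.
Stream payload after overhead: 12000.0 / 1.05 = 11428.6 Mb.
16 min = 960 s
Total bitrate budget: 11428.6 Mb / 960 s = 11.905 Mbps.
Audio: 128 kbps = 0.128 Mbps.
Video: 11.905 − 0.128 = 11.777 Mbps.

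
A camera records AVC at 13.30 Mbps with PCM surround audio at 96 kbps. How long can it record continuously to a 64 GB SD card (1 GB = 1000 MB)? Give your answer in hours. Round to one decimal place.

Audio: 96 kbps = 0.096 Mbps.
Total bitrate: 13.30 + 0.096 = 13.396 Mbps.
Capacity: 64 GB = 512,000 Mb.
Recording time: 512,000 / 13.396 = 38,220 s ≈ 10.6 hours.

10.6 hours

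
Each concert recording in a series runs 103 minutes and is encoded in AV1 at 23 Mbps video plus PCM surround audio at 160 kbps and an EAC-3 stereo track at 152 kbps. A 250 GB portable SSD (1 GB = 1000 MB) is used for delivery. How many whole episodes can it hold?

13

103 min = 6180 s
Audio total: 160 + 152 = 312 kbps = 0.312 Mbps.
Total bitrate: 23.312 Mbps.
Per item: 23.312 Mbps × 6180 s = 144,068 Mb = 18,009 MB.
Capacity: 250 GB = 2,000,000 Mb; 13.88 items → 13 complete.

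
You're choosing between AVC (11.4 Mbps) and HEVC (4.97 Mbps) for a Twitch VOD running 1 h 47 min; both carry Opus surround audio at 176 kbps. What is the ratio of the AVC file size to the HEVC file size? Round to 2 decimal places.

1 h 47 min = 107 min = 6420 s
Audio: 176 kbps = 0.176 Mbps.
AVC: 11.576 Mbps × 6420 s = 74317.9 Mb = 8.652 GiB.
HEVC: 5.146 Mbps × 6420 s = 33037.3 Mb = 3.846 GiB.
Ratio: 8.652 / 3.846 = 2.250.

2.25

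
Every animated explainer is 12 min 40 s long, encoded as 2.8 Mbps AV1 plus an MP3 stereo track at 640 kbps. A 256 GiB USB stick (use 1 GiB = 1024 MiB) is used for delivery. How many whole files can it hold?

841

12 min 40 s = 760 s
Audio: 640 kbps = 0.640 Mbps.
Total bitrate: 3.440 Mbps.
Per item: 3.440 Mbps × 760 s = 2,614 Mb = 326.8 MB.
Capacity: 256 GiB = 2,199,023 Mb; 841.12 items → 841 complete.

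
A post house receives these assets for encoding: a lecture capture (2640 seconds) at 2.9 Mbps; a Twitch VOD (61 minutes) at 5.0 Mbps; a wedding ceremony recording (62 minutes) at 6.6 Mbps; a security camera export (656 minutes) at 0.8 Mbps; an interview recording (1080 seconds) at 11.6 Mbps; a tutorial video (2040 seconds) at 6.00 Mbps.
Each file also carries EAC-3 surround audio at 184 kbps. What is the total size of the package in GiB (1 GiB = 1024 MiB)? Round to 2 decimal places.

Audio: 184 kbps = 0.184 Mbps.
lecture capture: 3.084 Mbps × 2640 s = 8141.8 Mb
Twitch VOD: 5.184 Mbps × 3660 s = 18973.4 Mb
wedding ceremony recording: 6.784 Mbps × 3720 s = 25236.5 Mb
security camera export: 0.984 Mbps × 39360 s = 38730.2 Mb
interview recording: 11.784 Mbps × 1080 s = 12726.7 Mb
tutorial video: 6.184 Mbps × 2040 s = 12615.4 Mb
Total: 116424.0 Mb = 14553.0 MB.
= 13.55 GiB.

13.55 GiB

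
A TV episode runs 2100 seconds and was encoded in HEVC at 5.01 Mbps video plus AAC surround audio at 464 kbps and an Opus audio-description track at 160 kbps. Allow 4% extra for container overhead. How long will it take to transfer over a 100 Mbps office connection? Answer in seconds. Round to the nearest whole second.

Audio total: 464 + 160 = 624 kbps = 0.624 Mbps.
Total bitrate: 5.634 Mbps.
File: 5.634 Mbps × 2100 s = 11831.4 Mb.
With 4% container overhead: ×1.04. → 12304.7 Mb.
At 100 Mbps: 12304.7 / 100 = 123.0 s ≈ 123 seconds.

123 seconds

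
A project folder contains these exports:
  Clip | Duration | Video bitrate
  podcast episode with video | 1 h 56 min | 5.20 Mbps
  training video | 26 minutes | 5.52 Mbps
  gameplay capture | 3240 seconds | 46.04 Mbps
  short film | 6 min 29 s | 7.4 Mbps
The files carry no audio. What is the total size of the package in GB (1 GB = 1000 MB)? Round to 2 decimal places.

podcast episode with video: 5.200 Mbps × 6960 s = 36192.0 Mb
training video: 5.520 Mbps × 1560 s = 8611.2 Mb
gameplay capture: 46.040 Mbps × 3240 s = 149169.6 Mb
short film: 7.400 Mbps × 389 s = 2878.6 Mb
Total: 196851.4 Mb = 24606.4 MB.
= 24.61 GB.

24.61 GB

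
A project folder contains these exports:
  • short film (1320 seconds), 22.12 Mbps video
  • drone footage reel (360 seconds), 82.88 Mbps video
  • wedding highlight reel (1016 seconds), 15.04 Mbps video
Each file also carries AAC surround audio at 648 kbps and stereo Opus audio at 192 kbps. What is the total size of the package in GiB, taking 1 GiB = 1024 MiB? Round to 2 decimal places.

8.92 GiB

Audio total: 648 + 192 = 840 kbps = 0.840 Mbps.
short film: 22.960 Mbps × 1320 s = 30307.2 Mb
drone footage reel: 83.720 Mbps × 360 s = 30139.2 Mb
wedding highlight reel: 15.880 Mbps × 1016 s = 16134.1 Mb
Total: 76580.5 Mb = 9572.6 MB.
= 8.915 GiB.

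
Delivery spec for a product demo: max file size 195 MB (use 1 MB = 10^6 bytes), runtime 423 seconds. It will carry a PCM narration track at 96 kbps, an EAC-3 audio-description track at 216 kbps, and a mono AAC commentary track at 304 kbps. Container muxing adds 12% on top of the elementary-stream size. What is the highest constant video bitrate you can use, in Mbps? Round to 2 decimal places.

Budget: 195 MB = 1560.0 Mb.
Stream payload after overhead: 1560.0 / 1.12 = 1392.9 Mb.
Total bitrate budget: 1392.9 Mb / 423 s = 3.293 Mbps.
Audio total: 96 + 216 + 304 = 616 kbps = 0.616 Mbps.
Video: 3.293 − 0.616 = 2.677 Mbps.

2.68 Mbps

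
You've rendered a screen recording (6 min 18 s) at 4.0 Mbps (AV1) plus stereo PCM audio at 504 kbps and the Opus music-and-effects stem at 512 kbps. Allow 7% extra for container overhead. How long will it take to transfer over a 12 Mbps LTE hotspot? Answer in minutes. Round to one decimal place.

6 min 18 s = 378 s
Audio total: 504 + 512 = 1016 kbps = 1.016 Mbps.
Total bitrate: 5.016 Mbps.
File: 5.016 Mbps × 378 s = 1896.0 Mb.
With 7% container overhead: ×1.07. → 2028.8 Mb.
At 12 Mbps: 2028.8 / 12 = 169.1 s ≈ 2.82 minutes.

2.8 minutes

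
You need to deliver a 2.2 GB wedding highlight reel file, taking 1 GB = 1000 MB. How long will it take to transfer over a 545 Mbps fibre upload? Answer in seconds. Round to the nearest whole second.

32 seconds

File: 2.2 GB = 17600.0 Mb.
At 545 Mbps: 17600.0 / 545 = 32.3 s ≈ 32.3 seconds.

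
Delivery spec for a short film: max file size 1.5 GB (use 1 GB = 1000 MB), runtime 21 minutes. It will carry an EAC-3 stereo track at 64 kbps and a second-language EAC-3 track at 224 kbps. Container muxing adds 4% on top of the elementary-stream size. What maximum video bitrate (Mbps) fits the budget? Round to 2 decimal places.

8.87 Mbps

Budget: 1.5 GB = 12000.0 Mb.
Stream payload after overhead: 12000.0 / 1.04 = 11538.5 Mb.
21 min = 1260 s
Total bitrate budget: 11538.5 Mb / 1260 s = 9.158 Mbps.
Audio total: 64 + 224 = 288 kbps = 0.288 Mbps.
Video: 9.158 − 0.288 = 8.870 Mbps.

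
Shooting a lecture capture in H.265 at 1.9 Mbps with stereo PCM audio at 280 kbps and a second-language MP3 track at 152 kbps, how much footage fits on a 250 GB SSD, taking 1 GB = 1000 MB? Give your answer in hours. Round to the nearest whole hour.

Audio total: 280 + 152 = 432 kbps = 0.432 Mbps.
Total bitrate: 1.9 + 0.432 = 2.332 Mbps.
Capacity: 250 GB = 2,000,000 Mb.
Recording time: 2,000,000 / 2.332 = 857,633 s ≈ 238 hours.

238 hours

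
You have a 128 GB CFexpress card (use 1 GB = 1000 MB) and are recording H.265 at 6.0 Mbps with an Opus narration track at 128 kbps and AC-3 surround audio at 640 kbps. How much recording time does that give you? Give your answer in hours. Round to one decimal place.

Audio total: 128 + 640 = 768 kbps = 0.768 Mbps.
Total bitrate: 6.0 + 0.768 = 6.768 Mbps.
Capacity: 128 GB = 1,024,000 Mb.
Recording time: 1,024,000 / 6.768 = 151,300 s ≈ 42.0 hours.

42.0 hours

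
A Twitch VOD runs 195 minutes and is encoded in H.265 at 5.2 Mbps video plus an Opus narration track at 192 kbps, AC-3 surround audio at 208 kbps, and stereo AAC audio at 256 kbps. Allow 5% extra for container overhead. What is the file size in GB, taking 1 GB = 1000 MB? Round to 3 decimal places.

8.993 GB

195 min = 11700 s
Audio total: 192 + 208 + 256 = 656 kbps = 0.656 Mbps.
Total bitrate: 5.2 + 0.656 = 5.856 Mbps.
Stream data: 5.856 Mbps × 11700 s = 68515.2 Mb.
With 5% container overhead: ×1.05.
71,941 Mb ÷ 8 = 8,993 MB → 8.993 GB.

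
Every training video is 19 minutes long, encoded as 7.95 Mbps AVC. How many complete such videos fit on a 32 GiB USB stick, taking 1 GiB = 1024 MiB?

30

19 min = 1140 s
Per item: 7.950 Mbps × 1140 s = 9,063 Mb = 1,133 MB.
Capacity: 32 GiB = 274,878 Mb; 30.33 items → 30 complete.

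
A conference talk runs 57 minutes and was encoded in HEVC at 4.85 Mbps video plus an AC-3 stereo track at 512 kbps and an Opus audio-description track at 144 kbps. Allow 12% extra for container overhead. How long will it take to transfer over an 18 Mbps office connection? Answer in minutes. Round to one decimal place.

19.5 minutes

57 min = 3420 s
Audio total: 512 + 144 = 656 kbps = 0.656 Mbps.
Total bitrate: 5.506 Mbps.
File: 5.506 Mbps × 3420 s = 18830.5 Mb.
With 12% container overhead: ×1.12. → 21090.2 Mb.
At 18 Mbps: 21090.2 / 18 = 1171.7 s ≈ 19.5 minutes.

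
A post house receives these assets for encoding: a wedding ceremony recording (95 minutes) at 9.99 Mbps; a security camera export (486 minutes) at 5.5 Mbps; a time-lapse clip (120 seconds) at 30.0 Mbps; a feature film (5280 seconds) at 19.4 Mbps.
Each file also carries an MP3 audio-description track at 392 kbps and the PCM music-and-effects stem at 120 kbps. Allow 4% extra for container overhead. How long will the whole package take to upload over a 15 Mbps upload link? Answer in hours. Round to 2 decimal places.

Audio total: 392 + 120 = 512 kbps = 0.512 Mbps.
wedding ceremony recording: 10.502 Mbps × 5700 s × 1.04 = 62255.9 Mb
security camera export: 6.012 Mbps × 29160 s × 1.04 = 182322.3 Mb
time-lapse clip: 30.512 Mbps × 120 s × 1.04 = 3807.9 Mb
feature film: 19.912 Mbps × 5280 s × 1.04 = 109340.8 Mb
Total: 357726.8 Mb = 44715.9 MB.
At 15 Mbps: 357726.8 / 15 = 23848 s ≈ 6.62 hours.

6.62 hours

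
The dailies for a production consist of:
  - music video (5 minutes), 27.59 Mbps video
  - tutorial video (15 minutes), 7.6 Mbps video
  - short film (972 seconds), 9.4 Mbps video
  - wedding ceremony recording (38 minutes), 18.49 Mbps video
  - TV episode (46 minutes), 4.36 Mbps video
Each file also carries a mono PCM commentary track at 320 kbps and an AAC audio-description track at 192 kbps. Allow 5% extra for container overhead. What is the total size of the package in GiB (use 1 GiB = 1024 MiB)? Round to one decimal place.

10.0 GiB

Audio total: 320 + 192 = 512 kbps = 0.512 Mbps.
music video: 28.102 Mbps × 300 s × 1.05 = 8852.1 Mb
tutorial video: 8.112 Mbps × 900 s × 1.05 = 7665.8 Mb
short film: 9.912 Mbps × 972 s × 1.05 = 10116.2 Mb
wedding ceremony recording: 19.002 Mbps × 2280 s × 1.05 = 45490.8 Mb
TV episode: 4.872 Mbps × 2760 s × 1.05 = 14119.1 Mb
Total: 86244.0 Mb = 10780.5 MB.
= 10.04 GiB.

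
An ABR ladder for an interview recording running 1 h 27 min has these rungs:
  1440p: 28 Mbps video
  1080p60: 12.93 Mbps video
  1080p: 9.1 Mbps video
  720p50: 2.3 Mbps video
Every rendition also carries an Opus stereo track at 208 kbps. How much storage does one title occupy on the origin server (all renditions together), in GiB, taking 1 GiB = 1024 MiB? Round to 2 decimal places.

32.31 GiB

1 h 27 min = 87 min = 5220 s
Audio: 208 kbps = 0.208 Mbps.
Sum of rendition bitrates: (28+0.208) + (12.93+0.208) + (9.1+0.208) + (2.3+0.208) = 53.162 Mbps.
× 5220 s = 277,506 Mb = 34,688 MB = 32.31 GiB.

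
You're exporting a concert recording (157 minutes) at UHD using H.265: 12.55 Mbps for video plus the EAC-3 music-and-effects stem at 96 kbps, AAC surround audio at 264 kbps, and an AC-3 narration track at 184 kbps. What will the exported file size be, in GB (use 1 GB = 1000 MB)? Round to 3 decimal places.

15.418 GB

157 min = 9420 s
Audio total: 96 + 264 + 184 = 544 kbps = 0.544 Mbps.
Total bitrate: 12.55 + 0.544 = 13.094 Mbps.
Stream data: 13.094 Mbps × 9420 s = 123345.5 Mb.
123,345 Mb ÷ 8 = 15,418 MB → 15.42 GB.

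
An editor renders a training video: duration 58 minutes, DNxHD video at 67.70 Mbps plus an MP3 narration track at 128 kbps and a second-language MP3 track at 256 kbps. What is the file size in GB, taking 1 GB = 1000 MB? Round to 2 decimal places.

58 min = 3480 s
Audio total: 128 + 256 = 384 kbps = 0.384 Mbps.
Total bitrate: 67.70 + 0.384 = 68.084 Mbps.
Stream data: 68.084 Mbps × 3480 s = 236932.3 Mb.
236,932 Mb ÷ 8 = 29,617 MB → 29.62 GB.

29.62 GB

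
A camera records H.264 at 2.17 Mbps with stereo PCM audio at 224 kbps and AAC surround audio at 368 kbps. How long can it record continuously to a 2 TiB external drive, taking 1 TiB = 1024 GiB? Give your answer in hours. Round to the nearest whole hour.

Audio total: 224 + 368 = 592 kbps = 0.592 Mbps.
Total bitrate: 2.17 + 0.592 = 2.762 Mbps.
Capacity: 2 TiB = 17,592,186 Mb.
Recording time: 17,592,186 / 2.762 = 6,369,365 s ≈ 1,769 hours.

1769 hours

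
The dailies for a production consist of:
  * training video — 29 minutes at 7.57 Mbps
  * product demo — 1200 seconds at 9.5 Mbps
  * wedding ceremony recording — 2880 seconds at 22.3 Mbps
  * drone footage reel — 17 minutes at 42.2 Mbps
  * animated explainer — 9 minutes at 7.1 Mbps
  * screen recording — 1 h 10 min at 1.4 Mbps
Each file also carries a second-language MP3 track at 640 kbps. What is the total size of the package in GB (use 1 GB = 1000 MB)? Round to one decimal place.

Audio: 640 kbps = 0.640 Mbps.
training video: 8.210 Mbps × 1740 s = 14285.4 Mb
product demo: 10.140 Mbps × 1200 s = 12168.0 Mb
wedding ceremony recording: 22.940 Mbps × 2880 s = 66067.2 Mb
drone footage reel: 42.840 Mbps × 1020 s = 43696.8 Mb
animated explainer: 7.740 Mbps × 540 s = 4179.6 Mb
screen recording: 2.040 Mbps × 4200 s = 8568.0 Mb
Total: 148965.0 Mb = 18620.6 MB.
= 18.62 GB.

18.6 GB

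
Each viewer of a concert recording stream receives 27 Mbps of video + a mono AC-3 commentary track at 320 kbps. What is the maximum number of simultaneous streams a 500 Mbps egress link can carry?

Audio: 320 kbps = 0.320 Mbps.
Per-viewer media rate: 27.320 Mbps.
500 Mbps = 500.0 Mbps; 500.0 / 27.320 = 18.30 → 18 viewers.

18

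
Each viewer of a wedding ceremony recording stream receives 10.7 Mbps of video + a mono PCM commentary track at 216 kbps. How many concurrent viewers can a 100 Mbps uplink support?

9

Audio: 216 kbps = 0.216 Mbps.
Per-viewer media rate: 10.916 Mbps.
100 Mbps = 100.0 Mbps; 100.0 / 10.916 = 9.16 → 9 viewers.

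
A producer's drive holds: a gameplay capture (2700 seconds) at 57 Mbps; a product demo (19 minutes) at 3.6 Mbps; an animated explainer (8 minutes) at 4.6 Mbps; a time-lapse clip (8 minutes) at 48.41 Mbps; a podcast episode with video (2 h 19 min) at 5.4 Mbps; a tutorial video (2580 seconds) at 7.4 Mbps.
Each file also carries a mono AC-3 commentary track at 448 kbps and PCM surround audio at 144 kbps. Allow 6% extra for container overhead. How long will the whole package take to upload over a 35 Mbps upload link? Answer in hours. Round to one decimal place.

2.2 hours

Audio total: 448 + 144 = 592 kbps = 0.592 Mbps.
gameplay capture: 57.592 Mbps × 2700 s × 1.06 = 164828.3 Mb
product demo: 4.192 Mbps × 1140 s × 1.06 = 5065.6 Mb
animated explainer: 5.192 Mbps × 480 s × 1.06 = 2641.7 Mb
time-lapse clip: 49.002 Mbps × 480 s × 1.06 = 24932.2 Mb
podcast episode with video: 5.992 Mbps × 8340 s × 1.06 = 52971.7 Mb
tutorial video: 7.992 Mbps × 2580 s × 1.06 = 21856.5 Mb
Total: 272296.0 Mb = 34037.0 MB.
At 35 Mbps: 272296.0 / 35 = 7780 s ≈ 2.16 hours.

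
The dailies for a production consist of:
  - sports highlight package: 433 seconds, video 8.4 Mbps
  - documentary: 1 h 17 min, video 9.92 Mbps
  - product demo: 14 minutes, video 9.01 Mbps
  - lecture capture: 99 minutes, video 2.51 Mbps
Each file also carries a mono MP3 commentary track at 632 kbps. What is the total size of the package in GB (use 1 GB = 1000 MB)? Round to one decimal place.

9.9 GB

Audio: 632 kbps = 0.632 Mbps.
sports highlight package: 9.032 Mbps × 433 s = 3910.9 Mb
documentary: 10.552 Mbps × 4620 s = 48750.2 Mb
product demo: 9.642 Mbps × 840 s = 8099.3 Mb
lecture capture: 3.142 Mbps × 5940 s = 18663.5 Mb
Total: 79423.9 Mb = 9928.0 MB.
= 9.928 GB.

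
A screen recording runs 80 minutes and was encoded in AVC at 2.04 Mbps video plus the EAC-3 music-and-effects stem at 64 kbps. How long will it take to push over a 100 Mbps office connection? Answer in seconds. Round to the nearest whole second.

101 seconds

80 min = 4800 s
Audio: 64 kbps = 0.064 Mbps.
Total bitrate: 2.104 Mbps.
File: 2.104 Mbps × 4800 s = 10099.2 Mb.
At 100 Mbps: 10099.2 / 100 = 101.0 s ≈ 101 seconds.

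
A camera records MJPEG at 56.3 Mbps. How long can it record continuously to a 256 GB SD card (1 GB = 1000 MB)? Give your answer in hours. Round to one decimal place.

10.1 hours

Capacity: 256 GB = 2,048,000 Mb.
Recording time: 2,048,000 / 56.300 = 36,377 s ≈ 10.1 hours.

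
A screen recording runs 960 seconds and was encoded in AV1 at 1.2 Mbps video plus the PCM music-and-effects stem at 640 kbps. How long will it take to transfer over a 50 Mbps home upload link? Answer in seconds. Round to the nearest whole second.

Audio: 640 kbps = 0.640 Mbps.
Total bitrate: 1.840 Mbps.
File: 1.840 Mbps × 960 s = 1766.4 Mb.
At 50 Mbps: 1766.4 / 50 = 35.3 s ≈ 35.3 seconds.

35 seconds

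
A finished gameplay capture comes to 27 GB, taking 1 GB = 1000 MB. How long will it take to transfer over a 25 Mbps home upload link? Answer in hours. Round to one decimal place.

File: 27 GB = 216000.0 Mb.
At 25 Mbps: 216000.0 / 25 = 8640.0 s ≈ 2.4 hours.

2.4 hours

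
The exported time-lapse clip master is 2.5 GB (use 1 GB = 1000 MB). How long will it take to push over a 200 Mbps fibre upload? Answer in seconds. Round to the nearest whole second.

File: 2.5 GB = 20000.0 Mb.
At 200 Mbps: 20000.0 / 200 = 100.0 s ≈ 100 seconds.

100 seconds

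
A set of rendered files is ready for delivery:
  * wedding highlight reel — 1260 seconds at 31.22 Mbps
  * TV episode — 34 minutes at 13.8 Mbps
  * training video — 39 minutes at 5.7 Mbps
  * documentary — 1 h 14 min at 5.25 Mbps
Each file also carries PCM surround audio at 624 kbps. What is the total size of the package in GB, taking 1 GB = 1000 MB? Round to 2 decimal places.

13.80 GB

Audio: 624 kbps = 0.624 Mbps.
wedding highlight reel: 31.844 Mbps × 1260 s = 40123.4 Mb
TV episode: 14.424 Mbps × 2040 s = 29425.0 Mb
training video: 6.324 Mbps × 2340 s = 14798.2 Mb
documentary: 5.874 Mbps × 4440 s = 26080.6 Mb
Total: 110427.1 Mb = 13803.4 MB.
= 13.80 GB.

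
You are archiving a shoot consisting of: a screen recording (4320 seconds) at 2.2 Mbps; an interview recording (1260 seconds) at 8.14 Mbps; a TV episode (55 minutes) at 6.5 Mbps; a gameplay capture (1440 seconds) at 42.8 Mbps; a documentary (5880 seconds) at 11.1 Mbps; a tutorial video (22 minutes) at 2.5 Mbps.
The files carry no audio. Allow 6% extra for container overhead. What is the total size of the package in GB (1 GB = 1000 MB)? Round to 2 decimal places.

22.71 GB

screen recording: 2.200 Mbps × 4320 s × 1.06 = 10074.2 Mb
interview recording: 8.140 Mbps × 1260 s × 1.06 = 10871.8 Mb
TV episode: 6.500 Mbps × 3300 s × 1.06 = 22737.0 Mb
gameplay capture: 42.800 Mbps × 1440 s × 1.06 = 65329.9 Mb
documentary: 11.100 Mbps × 5880 s × 1.06 = 69184.1 Mb
tutorial video: 2.500 Mbps × 1320 s × 1.06 = 3498.0 Mb
Total: 181695.0 Mb = 22711.9 MB.
= 22.71 GB.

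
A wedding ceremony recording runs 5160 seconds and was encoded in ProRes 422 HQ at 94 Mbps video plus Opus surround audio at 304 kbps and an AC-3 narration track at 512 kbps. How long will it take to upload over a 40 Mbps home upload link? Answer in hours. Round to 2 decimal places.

Audio total: 304 + 512 = 816 kbps = 0.816 Mbps.
Total bitrate: 94.816 Mbps.
File: 94.816 Mbps × 5160 s = 489250.6 Mb.
At 40 Mbps: 489250.6 / 40 = 12231.3 s ≈ 3.4 hours.

3.40 hours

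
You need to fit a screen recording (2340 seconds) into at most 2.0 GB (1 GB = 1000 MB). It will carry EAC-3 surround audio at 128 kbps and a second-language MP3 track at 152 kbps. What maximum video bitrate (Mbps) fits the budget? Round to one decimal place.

6.6 Mbps

Budget: 2.0 GB = 16000.0 Mb.
Total bitrate budget: 16000.0 Mb / 2340 s = 6.838 Mbps.
Audio total: 128 + 152 = 280 kbps = 0.280 Mbps.
Video: 6.838 − 0.280 = 6.558 Mbps.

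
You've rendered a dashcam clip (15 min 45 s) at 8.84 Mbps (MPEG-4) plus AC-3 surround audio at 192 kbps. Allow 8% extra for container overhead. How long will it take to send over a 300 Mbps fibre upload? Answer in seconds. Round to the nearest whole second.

15 min 45 s = 945 s
Audio: 192 kbps = 0.192 Mbps.
Total bitrate: 9.032 Mbps.
File: 9.032 Mbps × 945 s = 8535.2 Mb.
With 8% container overhead: ×1.08. → 9218.1 Mb.
At 300 Mbps: 9218.1 / 300 = 30.7 s ≈ 30.7 seconds.

31 seconds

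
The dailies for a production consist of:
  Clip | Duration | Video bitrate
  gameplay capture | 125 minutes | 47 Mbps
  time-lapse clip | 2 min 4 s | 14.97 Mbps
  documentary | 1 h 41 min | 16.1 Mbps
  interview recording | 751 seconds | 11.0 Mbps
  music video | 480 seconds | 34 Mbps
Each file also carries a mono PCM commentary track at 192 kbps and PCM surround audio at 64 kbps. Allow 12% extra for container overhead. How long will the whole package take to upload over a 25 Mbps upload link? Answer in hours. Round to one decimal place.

Audio total: 192 + 64 = 256 kbps = 0.256 Mbps.
gameplay capture: 47.256 Mbps × 7500 s × 1.12 = 396950.4 Mb
time-lapse clip: 15.226 Mbps × 124 s × 1.12 = 2114.6 Mb
documentary: 16.356 Mbps × 6060 s × 1.12 = 111011.4 Mb
interview recording: 11.256 Mbps × 751 s × 1.12 = 9467.6 Mb
music video: 34.256 Mbps × 480 s × 1.12 = 18416.0 Mb
Total: 537960.1 Mb = 67245.0 MB.
At 25 Mbps: 537960.1 / 25 = 21518 s ≈ 5.98 hours.

6.0 hours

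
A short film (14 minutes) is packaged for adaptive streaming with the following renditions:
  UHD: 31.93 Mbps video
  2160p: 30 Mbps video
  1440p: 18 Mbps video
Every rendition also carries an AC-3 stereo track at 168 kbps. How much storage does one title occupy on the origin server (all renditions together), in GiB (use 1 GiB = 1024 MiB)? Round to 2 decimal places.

14 min = 840 s
Audio: 168 kbps = 0.168 Mbps.
Sum of rendition bitrates: (31.93+0.168) + (30+0.168) + (18+0.168) = 80.434 Mbps.
× 840 s = 67,565 Mb = 8,446 MB = 7.866 GiB.

7.87 GiB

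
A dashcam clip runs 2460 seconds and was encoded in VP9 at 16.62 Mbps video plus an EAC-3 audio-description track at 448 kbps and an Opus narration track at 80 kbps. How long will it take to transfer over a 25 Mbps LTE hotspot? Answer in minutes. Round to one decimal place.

Audio total: 448 + 80 = 528 kbps = 0.528 Mbps.
Total bitrate: 17.148 Mbps.
File: 17.148 Mbps × 2460 s = 42184.1 Mb.
At 25 Mbps: 42184.1 / 25 = 1687.4 s ≈ 28.1 minutes.

28.1 minutes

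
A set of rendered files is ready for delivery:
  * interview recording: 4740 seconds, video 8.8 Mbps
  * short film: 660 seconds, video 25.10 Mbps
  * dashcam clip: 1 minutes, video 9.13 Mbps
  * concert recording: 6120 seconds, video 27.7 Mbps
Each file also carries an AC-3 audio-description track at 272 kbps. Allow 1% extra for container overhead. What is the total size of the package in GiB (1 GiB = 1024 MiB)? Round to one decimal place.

27.2 GiB

Audio: 272 kbps = 0.272 Mbps.
interview recording: 9.072 Mbps × 4740 s × 1.01 = 43431.3 Mb
short film: 25.372 Mbps × 660 s × 1.01 = 16913.0 Mb
dashcam clip: 9.402 Mbps × 60 s × 1.01 = 569.8 Mb
concert recording: 27.972 Mbps × 6120 s × 1.01 = 172900.5 Mb
Total: 233814.6 Mb = 29226.8 MB.
= 27.22 GiB.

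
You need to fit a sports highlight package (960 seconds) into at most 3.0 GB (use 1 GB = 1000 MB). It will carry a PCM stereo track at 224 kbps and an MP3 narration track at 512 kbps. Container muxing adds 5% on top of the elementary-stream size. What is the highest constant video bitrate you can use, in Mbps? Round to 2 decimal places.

23.07 Mbps

Budget: 3.0 GB = 24000.0 Mb.
Stream payload after overhead: 24000.0 / 1.05 = 22857.1 Mb.
Total bitrate budget: 22857.1 Mb / 960 s = 23.810 Mbps.
Audio total: 224 + 512 = 736 kbps = 0.736 Mbps.
Video: 23.810 − 0.736 = 23.074 Mbps.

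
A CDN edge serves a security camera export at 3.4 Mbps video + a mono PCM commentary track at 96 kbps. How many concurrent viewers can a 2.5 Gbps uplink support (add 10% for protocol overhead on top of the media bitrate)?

Audio: 96 kbps = 0.096 Mbps.
Per-viewer media rate: 3.496 Mbps.
On the wire with 10% overhead: 3.846 Mbps.
2.5 Gbps = 2,500 Mbps; 2,500 / 3.846 = 650.09 → 650 viewers.

650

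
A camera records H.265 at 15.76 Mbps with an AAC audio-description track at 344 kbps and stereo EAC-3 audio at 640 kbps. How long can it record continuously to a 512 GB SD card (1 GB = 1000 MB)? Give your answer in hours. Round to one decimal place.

68.0 hours

Audio total: 344 + 640 = 984 kbps = 0.984 Mbps.
Total bitrate: 15.76 + 0.984 = 16.744 Mbps.
Capacity: 512 GB = 4,096,000 Mb.
Recording time: 4,096,000 / 16.744 = 244,625 s ≈ 68.0 hours.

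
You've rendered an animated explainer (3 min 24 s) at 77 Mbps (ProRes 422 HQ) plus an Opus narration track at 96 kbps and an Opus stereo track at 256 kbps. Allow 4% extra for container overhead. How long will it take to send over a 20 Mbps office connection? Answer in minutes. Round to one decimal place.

3 min 24 s = 204 s
Audio total: 96 + 256 = 352 kbps = 0.352 Mbps.
Total bitrate: 77.352 Mbps.
File: 77.352 Mbps × 204 s = 15779.8 Mb.
With 4% container overhead: ×1.04. → 16411.0 Mb.
At 20 Mbps: 16411.0 / 20 = 820.6 s ≈ 13.7 minutes.

13.7 minutes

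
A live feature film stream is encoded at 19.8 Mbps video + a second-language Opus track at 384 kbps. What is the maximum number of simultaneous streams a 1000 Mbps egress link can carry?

Audio: 384 kbps = 0.384 Mbps.
Per-viewer media rate: 20.184 Mbps.
1000 Mbps = 1,000 Mbps; 1,000 / 20.184 = 49.54 → 49 viewers.

49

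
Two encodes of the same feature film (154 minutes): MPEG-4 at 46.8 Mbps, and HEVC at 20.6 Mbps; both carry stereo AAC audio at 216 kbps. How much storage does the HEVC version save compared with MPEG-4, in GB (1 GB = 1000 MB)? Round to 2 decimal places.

154 min = 9240 s
Audio: 216 kbps = 0.216 Mbps.
MPEG-4: 47.016 Mbps × 9240 s = 434427.8 Mb = 54.303 GB.
HEVC: 20.816 Mbps × 9240 s = 192339.8 Mb = 24.042 GB.
Saving: 54.303 − 24.042 = 30.261 GB.

30.26 GB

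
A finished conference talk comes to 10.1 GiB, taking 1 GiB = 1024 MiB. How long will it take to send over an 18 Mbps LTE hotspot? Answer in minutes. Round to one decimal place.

File: 10.1 GiB = 86758.3 Mb.
At 18 Mbps: 86758.3 / 18 = 4819.9 s ≈ 80.3 minutes.

80.3 minutes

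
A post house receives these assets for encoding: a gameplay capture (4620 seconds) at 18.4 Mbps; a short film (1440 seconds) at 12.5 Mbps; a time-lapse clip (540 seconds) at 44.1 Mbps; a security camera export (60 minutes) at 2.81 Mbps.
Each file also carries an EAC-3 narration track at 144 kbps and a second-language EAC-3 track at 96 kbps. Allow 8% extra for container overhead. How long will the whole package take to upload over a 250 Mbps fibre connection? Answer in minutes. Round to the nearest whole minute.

Audio total: 144 + 96 = 240 kbps = 0.240 Mbps.
gameplay capture: 18.640 Mbps × 4620 s × 1.08 = 93006.1 Mb
short film: 12.740 Mbps × 1440 s × 1.08 = 19813.2 Mb
time-lapse clip: 44.340 Mbps × 540 s × 1.08 = 25859.1 Mb
security camera export: 3.050 Mbps × 3600 s × 1.08 = 11858.4 Mb
Total: 150536.9 Mb = 18817.1 MB.
At 250 Mbps: 150536.9 / 250 = 602 s ≈ 10 minutes.

10 minutes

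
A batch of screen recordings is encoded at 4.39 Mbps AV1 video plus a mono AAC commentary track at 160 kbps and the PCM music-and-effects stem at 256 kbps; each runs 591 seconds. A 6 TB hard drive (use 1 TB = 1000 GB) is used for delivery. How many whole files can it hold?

16899

Audio total: 160 + 256 = 416 kbps = 0.416 Mbps.
Total bitrate: 4.806 Mbps.
Per item: 4.806 Mbps × 591 s = 2,840 Mb = 355.0 MB.
Capacity: 6 TB = 48,000,000 Mb; 16899.35 items → 16899 complete.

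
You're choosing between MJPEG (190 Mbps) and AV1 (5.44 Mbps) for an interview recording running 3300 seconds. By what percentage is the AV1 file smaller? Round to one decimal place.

MJPEG: 190.000 Mbps × 3300 s = 627000.0 Mb = 72.992 GiB.
AV1: 5.440 Mbps × 3300 s = 17952.0 Mb = 2.090 GiB.
Reduction: (1 − 2.090/72.992) × 100 = 97.14%.

97.1%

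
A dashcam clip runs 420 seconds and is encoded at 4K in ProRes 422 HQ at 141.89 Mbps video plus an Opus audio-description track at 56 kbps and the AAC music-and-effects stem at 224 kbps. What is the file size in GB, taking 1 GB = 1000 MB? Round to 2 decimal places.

7.46 GB

Audio total: 56 + 224 = 280 kbps = 0.280 Mbps.
Total bitrate: 141.89 + 0.280 = 142.170 Mbps.
Stream data: 142.170 Mbps × 420 s = 59711.4 Mb.
59,711 Mb ÷ 8 = 7,464 MB → 7.464 GB.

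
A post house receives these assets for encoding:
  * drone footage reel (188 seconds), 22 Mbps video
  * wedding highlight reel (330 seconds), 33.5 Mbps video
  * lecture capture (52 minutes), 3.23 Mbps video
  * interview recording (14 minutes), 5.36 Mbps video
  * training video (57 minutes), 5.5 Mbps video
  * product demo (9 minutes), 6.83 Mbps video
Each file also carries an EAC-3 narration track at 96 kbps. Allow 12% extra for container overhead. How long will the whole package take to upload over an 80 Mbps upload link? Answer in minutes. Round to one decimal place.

Audio: 96 kbps = 0.096 Mbps.
drone footage reel: 22.096 Mbps × 188 s × 1.12 = 4652.5 Mb
wedding highlight reel: 33.596 Mbps × 330 s × 1.12 = 12417.1 Mb
lecture capture: 3.326 Mbps × 3120 s × 1.12 = 11622.4 Mb
interview recording: 5.456 Mbps × 840 s × 1.12 = 5133.0 Mb
training video: 5.596 Mbps × 3420 s × 1.12 = 21434.9 Mb
product demo: 6.926 Mbps × 540 s × 1.12 = 4188.8 Mb
Total: 59448.8 Mb = 7431.1 MB.
At 80 Mbps: 59448.8 / 80 = 743 s ≈ 12.4 minutes.

12.4 minutes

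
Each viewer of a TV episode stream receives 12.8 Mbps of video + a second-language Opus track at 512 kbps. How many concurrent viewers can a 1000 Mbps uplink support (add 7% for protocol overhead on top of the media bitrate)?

Audio: 512 kbps = 0.512 Mbps.
Per-viewer media rate: 13.312 Mbps.
On the wire with 7% overhead: 14.244 Mbps.
1000 Mbps = 1,000 Mbps; 1,000 / 14.244 = 70.21 → 70 viewers.

70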